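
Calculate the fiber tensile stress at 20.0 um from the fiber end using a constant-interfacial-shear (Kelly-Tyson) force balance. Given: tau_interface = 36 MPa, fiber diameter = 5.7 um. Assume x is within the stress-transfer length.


Force balance: sigma_f * (pi*d^2/4) = tau * (pi*d) * x  ->  sigma_f = 4 * tau * x / d
sigma_f = 4 * 36 * 20.0 / 5.7 = 505.3 MPa

505.3 MPa


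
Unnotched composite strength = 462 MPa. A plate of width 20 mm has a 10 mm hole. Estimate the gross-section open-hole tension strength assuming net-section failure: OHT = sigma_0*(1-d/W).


OHT = sigma_0*(1-d/W) = 462*(1-10/20) = 231.0 MPa

231.0 MPa


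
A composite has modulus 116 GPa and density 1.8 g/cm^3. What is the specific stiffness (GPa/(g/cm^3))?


Specific stiffness = E/rho = 116/1.8 = 64.4 GPa/(g/cm^3)

64.4 GPa/(g/cm^3)


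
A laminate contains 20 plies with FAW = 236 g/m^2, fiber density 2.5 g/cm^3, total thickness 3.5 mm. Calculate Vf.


Vf = n * FAW / (rho_f * h * 1000) = 20 * 236 / (2.5 * 3.5 * 1000) = 0.5394

0.5394


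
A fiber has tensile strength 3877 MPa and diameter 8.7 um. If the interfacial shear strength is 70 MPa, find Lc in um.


Lc = sigma_f * d / (2 * tau_i) = 3877 * 8.7 / (2 * 70) = 240.9 um

240.9 um


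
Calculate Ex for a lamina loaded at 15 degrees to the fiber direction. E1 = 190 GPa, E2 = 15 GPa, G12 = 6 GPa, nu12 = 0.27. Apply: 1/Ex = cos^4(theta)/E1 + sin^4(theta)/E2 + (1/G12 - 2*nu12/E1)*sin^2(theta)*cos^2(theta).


cos^4(15) = 0.870513, sin^4(15) = 0.004487, sin^2(15)*cos^2(15) = 0.0625
1/G12 - 2*nu12/E1 = 1/6 - 2*0.27/190 = 0.163825 GPa^-1
1/Ex = 0.870513/190 + 0.004487/15 + 0.163825*0.0625 = 0.0151198 GPa^-1
Ex = 66.14 GPa

66.14 GPa


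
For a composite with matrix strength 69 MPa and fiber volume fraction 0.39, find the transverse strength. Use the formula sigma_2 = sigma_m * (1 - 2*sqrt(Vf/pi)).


factor = 1 - 2*sqrt(0.39/pi) = 0.2953
sigma_2 = 69 * 0.2953 = 20.38 MPa

20.38 MPa


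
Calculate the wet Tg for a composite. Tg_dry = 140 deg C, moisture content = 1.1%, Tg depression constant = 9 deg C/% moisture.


Tg_wet = Tg_dry - k*moisture = 140 - 9*1.1 = 130.1 deg C

130.1 deg C


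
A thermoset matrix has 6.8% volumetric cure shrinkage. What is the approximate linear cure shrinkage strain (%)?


Linear shrinkage ≈ vol_shrink/3 = 6.8/3 = 2.267%

2.267%


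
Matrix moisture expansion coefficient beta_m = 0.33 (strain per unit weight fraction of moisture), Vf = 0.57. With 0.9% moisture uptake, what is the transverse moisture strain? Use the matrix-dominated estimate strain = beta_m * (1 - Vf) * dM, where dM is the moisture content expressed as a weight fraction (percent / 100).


dM = 0.9/100 = 0.009
strain = beta_m * (1-Vf) * dM = 0.33 * 0.43 * 0.009 = 0.0012771

0.0012771


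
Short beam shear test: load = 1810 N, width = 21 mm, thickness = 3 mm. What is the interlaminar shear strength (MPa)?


ILSS = 3F/(4bh) = 3*1810/(4*21*3) = 21.55 MPa

21.55 MPa


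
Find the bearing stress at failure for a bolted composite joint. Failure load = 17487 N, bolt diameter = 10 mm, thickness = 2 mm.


sigma_br = F/(d*h) = 17487/(10*2) = 874.4 MPa

874.4 MPa


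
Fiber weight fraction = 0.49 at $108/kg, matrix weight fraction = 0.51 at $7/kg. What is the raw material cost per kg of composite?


Cost = cost_f*Wf + cost_m*Wm = 108*0.49 + 7*0.51 = $56.49/kg

$56.49/kg


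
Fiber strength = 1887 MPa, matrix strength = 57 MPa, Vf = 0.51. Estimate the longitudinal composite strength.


sigma_1 = sigma_f*Vf + sigma_m*(1-Vf) = 1887*0.51 + 57*0.49 = 990.3 MPa

990.3 MPa


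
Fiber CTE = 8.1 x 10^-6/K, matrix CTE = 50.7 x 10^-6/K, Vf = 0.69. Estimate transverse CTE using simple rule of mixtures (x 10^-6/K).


alpha_2 = alpha_f*Vf + alpha_m*(1-Vf) = 8.1*0.69 + 50.7*0.31 = 21.3 x 10^-6/K

21.3 x 10^-6/K


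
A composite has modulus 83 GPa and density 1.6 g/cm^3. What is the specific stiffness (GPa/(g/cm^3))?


Specific stiffness = E/rho = 83/1.6 = 51.9 GPa/(g/cm^3)

51.9 GPa/(g/cm^3)


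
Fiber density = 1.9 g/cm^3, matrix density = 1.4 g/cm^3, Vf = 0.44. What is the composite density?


rho_c = rho_f*Vf + rho_m*(1-Vf) = 1.9*0.44 + 1.4*0.56 = 1.62 g/cm^3

1.62 g/cm^3


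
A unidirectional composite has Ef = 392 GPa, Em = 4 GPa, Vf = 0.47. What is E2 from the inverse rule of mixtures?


1/E2 = Vf/Ef + (1-Vf)/Em = 0.47/392 + 0.53/4
E2 = 7.48 GPa

7.48 GPa


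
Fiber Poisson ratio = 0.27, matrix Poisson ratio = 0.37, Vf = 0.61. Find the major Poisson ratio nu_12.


nu_12 = nu_f*Vf + nu_m*(1-Vf) = 0.27*0.61 + 0.37*0.39 = 0.309

0.309


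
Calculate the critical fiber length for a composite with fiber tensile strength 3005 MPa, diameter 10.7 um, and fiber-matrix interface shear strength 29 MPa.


Lc = sigma_f * d / (2 * tau_i) = 3005 * 10.7 / (2 * 29) = 554.4 um

554.4 um


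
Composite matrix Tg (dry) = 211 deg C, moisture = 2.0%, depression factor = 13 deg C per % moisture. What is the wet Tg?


Tg_wet = Tg_dry - k*moisture = 211 - 13*2.0 = 185.0 deg C

185.0 deg C


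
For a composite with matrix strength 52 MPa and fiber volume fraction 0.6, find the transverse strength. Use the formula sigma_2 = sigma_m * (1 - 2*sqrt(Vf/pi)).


factor = 1 - 2*sqrt(0.6/pi) = 0.126
sigma_2 = 52 * 0.126 = 6.55 MPa

6.55 MPa


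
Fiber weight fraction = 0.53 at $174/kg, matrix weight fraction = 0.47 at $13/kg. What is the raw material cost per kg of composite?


Cost = cost_f*Wf + cost_m*Wm = 174*0.53 + 13*0.47 = $98.33/kg

$98.33/kg


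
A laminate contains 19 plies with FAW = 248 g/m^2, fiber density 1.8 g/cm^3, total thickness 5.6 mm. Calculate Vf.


Vf = n * FAW / (rho_f * h * 1000) = 19 * 248 / (1.8 * 5.6 * 1000) = 0.4675

0.4675


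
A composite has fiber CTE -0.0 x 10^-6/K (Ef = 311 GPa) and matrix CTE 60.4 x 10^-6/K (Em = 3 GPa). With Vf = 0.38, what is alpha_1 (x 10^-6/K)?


E1 = Ef*Vf + Em*(1-Vf) = 120.04
alpha_1 = (alpha_f*Ef*Vf + alpha_m*Em*(1-Vf))/E1 = 0.94 x 10^-6/K

0.94 x 10^-6/K


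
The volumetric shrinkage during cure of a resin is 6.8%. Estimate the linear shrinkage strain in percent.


Linear shrinkage ≈ vol_shrink/3 = 6.8/3 = 2.267%

2.267%


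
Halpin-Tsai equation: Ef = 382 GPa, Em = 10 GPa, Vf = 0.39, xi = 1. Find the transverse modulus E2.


eta = (Ef/Em - 1)/(Ef/Em + xi) = (38.2 - 1)/(38.2 + 1) = 0.949
E2 = Em*(1+xi*eta*Vf)/(1-eta*Vf) = 21.75 GPa

21.75 GPa


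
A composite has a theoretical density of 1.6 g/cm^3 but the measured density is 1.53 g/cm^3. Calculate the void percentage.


Void% = (rho_theo - rho_actual)/rho_theo * 100 = (1.6 - 1.53)/1.6 * 100 = 4.38%

4.38%


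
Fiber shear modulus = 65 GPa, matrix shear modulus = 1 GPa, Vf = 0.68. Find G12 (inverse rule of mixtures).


1/G12 = Vf/Gf + (1-Vf)/Gm = 0.68/65 + 0.32/1
G12 = 3.03 GPa

3.03 GPa


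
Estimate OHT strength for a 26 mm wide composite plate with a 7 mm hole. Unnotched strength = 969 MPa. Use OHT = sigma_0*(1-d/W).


OHT = sigma_0*(1-d/W) = 969*(1-7/26) = 708.1 MPa

708.1 MPa


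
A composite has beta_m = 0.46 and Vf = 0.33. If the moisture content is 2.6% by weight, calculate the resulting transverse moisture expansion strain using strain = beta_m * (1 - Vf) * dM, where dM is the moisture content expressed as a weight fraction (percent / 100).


dM = 2.6/100 = 0.026
strain = beta_m * (1-Vf) * dM = 0.46 * 0.67 * 0.026 = 0.0080132

0.0080132


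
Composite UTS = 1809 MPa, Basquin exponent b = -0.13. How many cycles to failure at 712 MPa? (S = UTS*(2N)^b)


N = 0.5 * (S/UTS)^(1/b) = 0.5 * (712/1809)^(1/-0.13) = 651.6823 cycles

651.6823 cycles


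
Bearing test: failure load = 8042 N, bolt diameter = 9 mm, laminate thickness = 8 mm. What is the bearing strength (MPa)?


sigma_br = F/(d*h) = 8042/(9*8) = 111.7 MPa

111.7 MPa


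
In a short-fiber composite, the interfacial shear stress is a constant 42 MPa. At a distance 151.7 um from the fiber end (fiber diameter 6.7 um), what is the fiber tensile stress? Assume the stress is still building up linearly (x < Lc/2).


Force balance: sigma_f * (pi*d^2/4) = tau * (pi*d) * x  ->  sigma_f = 4 * tau * x / d
sigma_f = 4 * 42 * 151.7 / 6.7 = 3803.8 MPa

3803.8 MPa


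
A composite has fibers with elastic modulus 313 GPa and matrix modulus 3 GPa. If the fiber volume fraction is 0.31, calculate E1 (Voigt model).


E1 = Ef*Vf + Em*(1-Vf) = 313*0.31 + 3*0.69 = 99.1 GPa

99.1 GPa


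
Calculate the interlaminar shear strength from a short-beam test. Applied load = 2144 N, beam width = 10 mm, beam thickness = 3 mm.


ILSS = 3F/(4bh) = 3*2144/(4*10*3) = 53.6 MPa

53.6 MPa


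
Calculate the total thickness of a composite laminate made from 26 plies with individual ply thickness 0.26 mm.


h = n * t_ply = 26 * 0.26 = 6.76 mm

6.76 mm


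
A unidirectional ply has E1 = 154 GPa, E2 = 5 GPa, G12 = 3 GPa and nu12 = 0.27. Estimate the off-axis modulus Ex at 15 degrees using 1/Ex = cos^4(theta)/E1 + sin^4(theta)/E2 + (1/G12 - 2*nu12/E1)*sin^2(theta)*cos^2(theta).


cos^4(15) = 0.870513, sin^4(15) = 0.004487, sin^2(15)*cos^2(15) = 0.0625
1/G12 - 2*nu12/E1 = 1/3 - 2*0.27/154 = 0.329827 GPa^-1
1/Ex = 0.870513/154 + 0.004487/5 + 0.329827*0.0625 = 0.0271643 GPa^-1
Ex = 36.81 GPa

36.81 GPa


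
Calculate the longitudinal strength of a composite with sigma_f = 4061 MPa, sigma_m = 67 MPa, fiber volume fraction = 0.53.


sigma_1 = sigma_f*Vf + sigma_m*(1-Vf) = 4061*0.53 + 67*0.47 = 2183.8 MPa

2183.8 MPa


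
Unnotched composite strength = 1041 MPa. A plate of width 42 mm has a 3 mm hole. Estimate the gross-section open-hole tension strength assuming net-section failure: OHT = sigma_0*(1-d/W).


OHT = sigma_0*(1-d/W) = 1041*(1-3/42) = 966.6 MPa

966.6 MPa


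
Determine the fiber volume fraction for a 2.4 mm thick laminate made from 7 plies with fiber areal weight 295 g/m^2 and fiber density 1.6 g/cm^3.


Vf = n * FAW / (rho_f * h * 1000) = 7 * 295 / (1.6 * 2.4 * 1000) = 0.5378

0.5378


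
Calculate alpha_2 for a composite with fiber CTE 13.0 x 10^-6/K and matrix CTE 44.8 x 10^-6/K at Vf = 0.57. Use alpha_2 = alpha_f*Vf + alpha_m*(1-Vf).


alpha_2 = alpha_f*Vf + alpha_m*(1-Vf) = 13.0*0.57 + 44.8*0.43 = 26.7 x 10^-6/K

26.7 x 10^-6/K


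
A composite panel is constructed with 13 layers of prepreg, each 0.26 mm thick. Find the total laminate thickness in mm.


h = n * t_ply = 13 * 0.26 = 3.38 mm

3.38 mm


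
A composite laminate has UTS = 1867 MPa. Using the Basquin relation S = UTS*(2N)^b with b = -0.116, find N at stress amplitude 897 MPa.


N = 0.5 * (S/UTS)^(1/b) = 0.5 * (897/1867)^(1/-0.116) = 277.5765 cycles

277.5765 cycles


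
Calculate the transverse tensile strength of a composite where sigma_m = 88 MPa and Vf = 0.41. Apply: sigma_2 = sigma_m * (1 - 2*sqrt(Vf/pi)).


factor = 1 - 2*sqrt(0.41/pi) = 0.2775
sigma_2 = 88 * 0.2775 = 24.42 MPa

24.42 MPa


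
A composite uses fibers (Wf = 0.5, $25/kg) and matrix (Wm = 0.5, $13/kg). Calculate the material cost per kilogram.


Cost = cost_f*Wf + cost_m*Wm = 25*0.5 + 13*0.5 = $19.0/kg

$19.0/kg


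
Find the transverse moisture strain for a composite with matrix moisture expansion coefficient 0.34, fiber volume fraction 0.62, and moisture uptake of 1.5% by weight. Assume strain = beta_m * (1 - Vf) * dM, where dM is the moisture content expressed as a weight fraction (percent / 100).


dM = 1.5/100 = 0.015
strain = beta_m * (1-Vf) * dM = 0.34 * 0.38 * 0.015 = 0.001938

0.001938


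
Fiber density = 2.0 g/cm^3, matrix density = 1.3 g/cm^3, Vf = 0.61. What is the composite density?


rho_c = rho_f*Vf + rho_m*(1-Vf) = 2.0*0.61 + 1.3*0.39 = 1.727 g/cm^3

1.727 g/cm^3


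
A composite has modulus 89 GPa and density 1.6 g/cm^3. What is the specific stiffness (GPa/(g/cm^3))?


Specific stiffness = E/rho = 89/1.6 = 55.6 GPa/(g/cm^3)

55.6 GPa/(g/cm^3)


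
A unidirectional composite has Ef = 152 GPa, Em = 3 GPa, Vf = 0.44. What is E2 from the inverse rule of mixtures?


1/E2 = Vf/Ef + (1-Vf)/Em = 0.44/152 + 0.56/3
E2 = 5.28 GPa

5.28 GPa


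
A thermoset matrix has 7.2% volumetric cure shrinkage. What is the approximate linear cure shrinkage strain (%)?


Linear shrinkage ≈ vol_shrink/3 = 7.2/3 = 2.4%

2.4%


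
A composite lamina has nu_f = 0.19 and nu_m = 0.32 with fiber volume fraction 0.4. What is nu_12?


nu_12 = nu_f*Vf + nu_m*(1-Vf) = 0.19*0.4 + 0.32*0.6 = 0.268

0.268


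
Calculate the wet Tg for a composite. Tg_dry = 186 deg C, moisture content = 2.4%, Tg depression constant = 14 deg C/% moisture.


Tg_wet = Tg_dry - k*moisture = 186 - 14*2.4 = 152.4 deg C

152.4 deg C


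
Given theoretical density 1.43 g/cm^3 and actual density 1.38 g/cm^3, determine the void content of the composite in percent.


Void% = (rho_theo - rho_actual)/rho_theo * 100 = (1.43 - 1.38)/1.43 * 100 = 3.5%

3.5%


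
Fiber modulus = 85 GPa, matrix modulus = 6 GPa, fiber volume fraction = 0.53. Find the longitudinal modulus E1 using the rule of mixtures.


E1 = Ef*Vf + Em*(1-Vf) = 85*0.53 + 6*0.47 = 47.87 GPa

47.87 GPa


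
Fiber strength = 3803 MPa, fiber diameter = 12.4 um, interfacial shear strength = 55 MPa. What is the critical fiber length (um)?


Lc = sigma_f * d / (2 * tau_i) = 3803 * 12.4 / (2 * 55) = 428.7 um

428.7 um


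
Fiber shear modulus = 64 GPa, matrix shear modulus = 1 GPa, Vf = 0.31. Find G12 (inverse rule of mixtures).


1/G12 = Vf/Gf + (1-Vf)/Gm = 0.31/64 + 0.69/1
G12 = 1.44 GPa

1.44 GPa


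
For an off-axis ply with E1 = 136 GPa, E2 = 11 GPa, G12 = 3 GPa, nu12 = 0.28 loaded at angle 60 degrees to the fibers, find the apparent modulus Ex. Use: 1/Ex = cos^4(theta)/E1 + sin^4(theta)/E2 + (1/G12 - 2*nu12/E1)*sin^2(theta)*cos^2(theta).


cos^4(60) = 0.0625, sin^4(60) = 0.5625, sin^2(60)*cos^2(60) = 0.1875
1/G12 - 2*nu12/E1 = 1/3 - 2*0.28/136 = 0.329216 GPa^-1
1/Ex = 0.0625/136 + 0.5625/11 + 0.329216*0.1875 = 0.1133239 GPa^-1
Ex = 8.82 GPa

8.82 GPa


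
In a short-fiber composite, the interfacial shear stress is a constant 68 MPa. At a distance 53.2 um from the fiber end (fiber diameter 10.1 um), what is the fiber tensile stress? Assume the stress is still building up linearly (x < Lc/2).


Force balance: sigma_f * (pi*d^2/4) = tau * (pi*d) * x  ->  sigma_f = 4 * tau * x / d
sigma_f = 4 * 68 * 53.2 / 10.1 = 1432.7 MPa

1432.7 MPa


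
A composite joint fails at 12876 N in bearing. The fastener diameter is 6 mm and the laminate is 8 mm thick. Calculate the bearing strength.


sigma_br = F/(d*h) = 12876/(6*8) = 268.3 MPa

268.3 MPa


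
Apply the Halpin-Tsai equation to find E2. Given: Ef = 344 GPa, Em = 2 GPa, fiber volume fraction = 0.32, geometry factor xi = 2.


eta = (Ef/Em - 1)/(Ef/Em + xi) = (172.0 - 1)/(172.0 + 2) = 0.9828
E2 = Em*(1+xi*eta*Vf)/(1-eta*Vf) = 4.75 GPa

4.75 GPa


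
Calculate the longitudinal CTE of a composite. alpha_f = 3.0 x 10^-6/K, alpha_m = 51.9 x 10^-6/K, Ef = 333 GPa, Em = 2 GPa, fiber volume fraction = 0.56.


E1 = Ef*Vf + Em*(1-Vf) = 187.36
alpha_1 = (alpha_f*Ef*Vf + alpha_m*Em*(1-Vf))/E1 = 3.23 x 10^-6/K

3.23 x 10^-6/K


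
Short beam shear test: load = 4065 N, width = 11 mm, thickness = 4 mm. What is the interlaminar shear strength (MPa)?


ILSS = 3F/(4bh) = 3*4065/(4*11*4) = 69.29 MPa

69.29 MPa


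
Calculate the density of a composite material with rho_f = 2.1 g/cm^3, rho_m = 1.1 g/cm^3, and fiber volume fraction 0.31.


rho_c = rho_f*Vf + rho_m*(1-Vf) = 2.1*0.31 + 1.1*0.69 = 1.41 g/cm^3

1.41 g/cm^3


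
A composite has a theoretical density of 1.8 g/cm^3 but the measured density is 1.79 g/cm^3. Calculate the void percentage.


Void% = (rho_theo - rho_actual)/rho_theo * 100 = (1.8 - 1.79)/1.8 * 100 = 0.56%

0.56%


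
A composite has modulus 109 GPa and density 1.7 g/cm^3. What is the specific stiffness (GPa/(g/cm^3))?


Specific stiffness = E/rho = 109/1.7 = 64.1 GPa/(g/cm^3)

64.1 GPa/(g/cm^3)


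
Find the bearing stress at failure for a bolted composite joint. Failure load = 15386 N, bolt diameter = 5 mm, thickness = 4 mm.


sigma_br = F/(d*h) = 15386/(5*4) = 769.3 MPa

769.3 MPa


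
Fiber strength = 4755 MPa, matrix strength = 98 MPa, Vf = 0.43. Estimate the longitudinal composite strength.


sigma_1 = sigma_f*Vf + sigma_m*(1-Vf) = 4755*0.43 + 98*0.57 = 2100.5 MPa

2100.5 MPa


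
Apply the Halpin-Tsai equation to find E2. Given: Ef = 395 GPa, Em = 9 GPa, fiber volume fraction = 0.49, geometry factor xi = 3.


eta = (Ef/Em - 1)/(Ef/Em + xi) = (43.8889 - 1)/(43.8889 + 3) = 0.9147
E2 = Em*(1+xi*eta*Vf)/(1-eta*Vf) = 38.24 GPa

38.24 GPa


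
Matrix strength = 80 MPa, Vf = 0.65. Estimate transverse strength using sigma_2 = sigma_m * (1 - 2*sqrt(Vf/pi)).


factor = 1 - 2*sqrt(0.65/pi) = 0.0903
sigma_2 = 80 * 0.0903 = 7.22 MPa

7.22 MPa


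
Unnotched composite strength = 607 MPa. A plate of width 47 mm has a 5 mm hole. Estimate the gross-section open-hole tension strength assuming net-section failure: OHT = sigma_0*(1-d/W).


OHT = sigma_0*(1-d/W) = 607*(1-5/47) = 542.4 MPa

542.4 MPa


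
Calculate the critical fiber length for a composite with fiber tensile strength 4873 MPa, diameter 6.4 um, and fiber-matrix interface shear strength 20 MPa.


Lc = sigma_f * d / (2 * tau_i) = 4873 * 6.4 / (2 * 20) = 779.7 um

779.7 um


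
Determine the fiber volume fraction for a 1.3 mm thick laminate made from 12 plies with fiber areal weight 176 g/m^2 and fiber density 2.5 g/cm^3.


Vf = n * FAW / (rho_f * h * 1000) = 12 * 176 / (2.5 * 1.3 * 1000) = 0.6498

0.6498


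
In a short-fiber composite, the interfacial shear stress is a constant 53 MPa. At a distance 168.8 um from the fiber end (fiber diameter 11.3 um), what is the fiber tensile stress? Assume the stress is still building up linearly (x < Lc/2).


Force balance: sigma_f * (pi*d^2/4) = tau * (pi*d) * x  ->  sigma_f = 4 * tau * x / d
sigma_f = 4 * 53 * 168.8 / 11.3 = 3166.9 MPa

3166.9 MPa


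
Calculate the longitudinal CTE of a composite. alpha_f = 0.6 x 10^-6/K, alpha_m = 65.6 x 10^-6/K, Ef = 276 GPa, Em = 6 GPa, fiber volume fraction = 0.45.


E1 = Ef*Vf + Em*(1-Vf) = 127.5
alpha_1 = (alpha_f*Ef*Vf + alpha_m*Em*(1-Vf))/E1 = 2.28 x 10^-6/K

2.28 x 10^-6/K


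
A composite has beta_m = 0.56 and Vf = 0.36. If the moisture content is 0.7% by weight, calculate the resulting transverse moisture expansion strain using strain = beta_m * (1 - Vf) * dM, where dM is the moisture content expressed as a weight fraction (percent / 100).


dM = 0.7/100 = 0.007
strain = beta_m * (1-Vf) * dM = 0.56 * 0.64 * 0.007 = 0.0025088

0.0025088


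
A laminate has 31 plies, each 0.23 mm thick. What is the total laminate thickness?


h = n * t_ply = 31 * 0.23 = 7.13 mm

7.13 mm


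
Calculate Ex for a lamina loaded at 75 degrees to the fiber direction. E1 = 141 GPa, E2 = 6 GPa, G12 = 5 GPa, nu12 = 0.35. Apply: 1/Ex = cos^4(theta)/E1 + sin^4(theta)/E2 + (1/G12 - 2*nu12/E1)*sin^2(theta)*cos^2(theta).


cos^4(75) = 0.004487, sin^4(75) = 0.870513, sin^2(75)*cos^2(75) = 0.0625
1/G12 - 2*nu12/E1 = 1/5 - 2*0.35/141 = 0.195035 GPa^-1
1/Ex = 0.004487/141 + 0.870513/6 + 0.195035*0.0625 = 0.157307 GPa^-1
Ex = 6.36 GPa

6.36 GPa


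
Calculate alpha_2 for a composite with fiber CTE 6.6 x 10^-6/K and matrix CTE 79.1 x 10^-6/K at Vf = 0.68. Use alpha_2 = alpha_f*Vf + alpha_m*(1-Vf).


alpha_2 = alpha_f*Vf + alpha_m*(1-Vf) = 6.6*0.68 + 79.1*0.32 = 29.8 x 10^-6/K

29.8 x 10^-6/K


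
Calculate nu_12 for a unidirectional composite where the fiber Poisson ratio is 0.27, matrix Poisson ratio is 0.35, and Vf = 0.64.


nu_12 = nu_f*Vf + nu_m*(1-Vf) = 0.27*0.64 + 0.35*0.36 = 0.2988

0.2988


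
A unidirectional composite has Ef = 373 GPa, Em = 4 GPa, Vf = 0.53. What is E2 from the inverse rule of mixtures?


1/E2 = Vf/Ef + (1-Vf)/Em = 0.53/373 + 0.47/4
E2 = 8.41 GPa

8.41 GPa


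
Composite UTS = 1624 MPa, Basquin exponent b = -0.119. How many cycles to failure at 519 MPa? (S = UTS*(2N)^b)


N = 0.5 * (S/UTS)^(1/b) = 0.5 * (519/1624)^(1/-0.119) = 7280.3470 cycles

7280.3470 cycles


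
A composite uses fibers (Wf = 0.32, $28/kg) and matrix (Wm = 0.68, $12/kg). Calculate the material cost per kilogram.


Cost = cost_f*Wf + cost_m*Wm = 28*0.32 + 12*0.68 = $17.12/kg

$17.12/kg


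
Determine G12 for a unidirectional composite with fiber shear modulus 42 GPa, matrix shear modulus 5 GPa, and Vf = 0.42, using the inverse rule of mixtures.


1/G12 = Vf/Gf + (1-Vf)/Gm = 0.42/42 + 0.58/5
G12 = 7.94 GPa

7.94 GPa


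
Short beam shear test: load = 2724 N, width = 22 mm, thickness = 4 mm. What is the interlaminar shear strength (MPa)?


ILSS = 3F/(4bh) = 3*2724/(4*22*4) = 23.22 MPa

23.22 MPa


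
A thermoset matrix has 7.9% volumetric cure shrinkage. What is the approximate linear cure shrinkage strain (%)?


Linear shrinkage ≈ vol_shrink/3 = 7.9/3 = 2.633%

2.633%


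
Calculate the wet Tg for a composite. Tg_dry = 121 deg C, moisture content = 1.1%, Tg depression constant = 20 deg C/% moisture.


Tg_wet = Tg_dry - k*moisture = 121 - 20*1.1 = 99.0 deg C

99.0 deg C


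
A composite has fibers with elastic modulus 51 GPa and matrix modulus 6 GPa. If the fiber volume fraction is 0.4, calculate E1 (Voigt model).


E1 = Ef*Vf + Em*(1-Vf) = 51*0.4 + 6*0.6 = 24.0 GPa

24.0 GPa


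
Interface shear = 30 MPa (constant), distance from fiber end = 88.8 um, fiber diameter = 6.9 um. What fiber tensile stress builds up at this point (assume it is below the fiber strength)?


Force balance: sigma_f * (pi*d^2/4) = tau * (pi*d) * x  ->  sigma_f = 4 * tau * x / d
sigma_f = 4 * 30 * 88.8 / 6.9 = 1544.3 MPa

1544.3 MPa


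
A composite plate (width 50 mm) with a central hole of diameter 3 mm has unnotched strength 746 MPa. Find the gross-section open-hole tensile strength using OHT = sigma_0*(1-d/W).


OHT = sigma_0*(1-d/W) = 746*(1-3/50) = 701.2 MPa

701.2 MPa


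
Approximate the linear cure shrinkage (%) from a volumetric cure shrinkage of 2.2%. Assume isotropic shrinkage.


Linear shrinkage ≈ vol_shrink/3 = 2.2/3 = 0.733%

0.733%


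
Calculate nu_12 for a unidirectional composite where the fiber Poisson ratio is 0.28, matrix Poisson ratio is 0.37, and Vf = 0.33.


nu_12 = nu_f*Vf + nu_m*(1-Vf) = 0.28*0.33 + 0.37*0.67 = 0.3403

0.3403


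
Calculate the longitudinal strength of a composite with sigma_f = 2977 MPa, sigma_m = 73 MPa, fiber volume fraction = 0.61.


sigma_1 = sigma_f*Vf + sigma_m*(1-Vf) = 2977*0.61 + 73*0.39 = 1844.4 MPa

1844.4 MPa


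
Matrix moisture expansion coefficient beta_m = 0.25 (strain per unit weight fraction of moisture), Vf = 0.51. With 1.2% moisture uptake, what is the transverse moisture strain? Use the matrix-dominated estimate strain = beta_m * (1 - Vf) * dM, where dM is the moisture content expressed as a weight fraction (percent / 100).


dM = 1.2/100 = 0.012
strain = beta_m * (1-Vf) * dM = 0.25 * 0.49 * 0.012 = 0.00147

0.00147


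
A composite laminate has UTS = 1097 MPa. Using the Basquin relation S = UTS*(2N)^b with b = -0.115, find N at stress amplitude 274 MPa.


N = 0.5 * (S/UTS)^(1/b) = 0.5 * (274/1097)^(1/-0.115) = 86639.9900 cycles

86639.9900 cycles


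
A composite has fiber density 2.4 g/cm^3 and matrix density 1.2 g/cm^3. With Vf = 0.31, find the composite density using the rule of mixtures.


rho_c = rho_f*Vf + rho_m*(1-Vf) = 2.4*0.31 + 1.2*0.69 = 1.572 g/cm^3

1.572 g/cm^3


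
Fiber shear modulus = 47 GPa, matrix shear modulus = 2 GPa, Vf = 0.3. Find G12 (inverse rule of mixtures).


1/G12 = Vf/Gf + (1-Vf)/Gm = 0.3/47 + 0.7/2
G12 = 2.81 GPa

2.81 GPa


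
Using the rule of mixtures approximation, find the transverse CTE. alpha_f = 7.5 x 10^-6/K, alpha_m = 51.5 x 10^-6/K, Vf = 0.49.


alpha_2 = alpha_f*Vf + alpha_m*(1-Vf) = 7.5*0.49 + 51.5*0.51 = 29.9 x 10^-6/K

29.9 x 10^-6/K


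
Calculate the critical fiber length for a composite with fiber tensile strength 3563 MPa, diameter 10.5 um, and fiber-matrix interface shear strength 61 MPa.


Lc = sigma_f * d / (2 * tau_i) = 3563 * 10.5 / (2 * 61) = 306.7 um

306.7 um


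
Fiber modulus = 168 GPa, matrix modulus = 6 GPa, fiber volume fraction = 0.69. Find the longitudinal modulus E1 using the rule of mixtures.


E1 = Ef*Vf + Em*(1-Vf) = 168*0.69 + 6*0.31 = 117.78 GPa

117.78 GPa


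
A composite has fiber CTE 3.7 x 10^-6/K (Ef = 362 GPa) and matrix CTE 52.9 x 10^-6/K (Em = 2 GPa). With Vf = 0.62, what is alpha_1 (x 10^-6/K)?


E1 = Ef*Vf + Em*(1-Vf) = 225.2
alpha_1 = (alpha_f*Ef*Vf + alpha_m*Em*(1-Vf))/E1 = 3.87 x 10^-6/K

3.87 x 10^-6/K


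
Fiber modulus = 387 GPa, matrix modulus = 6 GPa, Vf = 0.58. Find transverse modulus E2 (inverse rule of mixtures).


1/E2 = Vf/Ef + (1-Vf)/Em = 0.58/387 + 0.42/6
E2 = 13.99 GPa

13.99 GPa


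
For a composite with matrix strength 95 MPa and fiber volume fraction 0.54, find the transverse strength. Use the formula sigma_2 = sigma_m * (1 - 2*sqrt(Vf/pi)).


factor = 1 - 2*sqrt(0.54/pi) = 0.1708
sigma_2 = 95 * 0.1708 = 16.23 MPa

16.23 MPa


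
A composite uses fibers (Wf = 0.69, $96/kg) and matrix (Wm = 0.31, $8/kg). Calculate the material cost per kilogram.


Cost = cost_f*Wf + cost_m*Wm = 96*0.69 + 8*0.31 = $68.72/kg

$68.72/kg


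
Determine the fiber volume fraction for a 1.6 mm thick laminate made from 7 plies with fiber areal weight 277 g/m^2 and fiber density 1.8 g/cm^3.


Vf = n * FAW / (rho_f * h * 1000) = 7 * 277 / (1.8 * 1.6 * 1000) = 0.6733

0.6733


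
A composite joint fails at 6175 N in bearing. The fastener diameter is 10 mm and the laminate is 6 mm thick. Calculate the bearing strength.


sigma_br = F/(d*h) = 6175/(10*6) = 102.9 MPa

102.9 MPa


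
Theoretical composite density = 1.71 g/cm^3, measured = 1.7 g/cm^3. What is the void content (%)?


Void% = (rho_theo - rho_actual)/rho_theo * 100 = (1.71 - 1.7)/1.71 * 100 = 0.58%

0.58%


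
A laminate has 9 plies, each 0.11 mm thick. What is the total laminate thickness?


h = n * t_ply = 9 * 0.11 = 0.99 mm

0.99 mm


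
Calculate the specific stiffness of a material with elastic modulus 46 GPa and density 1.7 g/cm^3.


Specific stiffness = E/rho = 46/1.7 = 27.1 GPa/(g/cm^3)

27.1 GPa/(g/cm^3)


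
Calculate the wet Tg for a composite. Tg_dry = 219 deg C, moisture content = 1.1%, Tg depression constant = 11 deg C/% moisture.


Tg_wet = Tg_dry - k*moisture = 219 - 11*1.1 = 206.9 deg C

206.9 deg C


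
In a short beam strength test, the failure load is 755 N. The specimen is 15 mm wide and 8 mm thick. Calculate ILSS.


ILSS = 3F/(4bh) = 3*755/(4*15*8) = 4.72 MPa

4.72 MPa


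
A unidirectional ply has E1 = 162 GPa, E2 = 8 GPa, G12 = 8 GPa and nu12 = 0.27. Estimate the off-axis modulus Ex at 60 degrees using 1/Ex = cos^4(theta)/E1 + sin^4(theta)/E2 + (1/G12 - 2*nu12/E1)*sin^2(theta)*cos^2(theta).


cos^4(60) = 0.0625, sin^4(60) = 0.5625, sin^2(60)*cos^2(60) = 0.1875
1/G12 - 2*nu12/E1 = 1/8 - 2*0.27/162 = 0.121667 GPa^-1
1/Ex = 0.0625/162 + 0.5625/8 + 0.121667*0.1875 = 0.0935108 GPa^-1
Ex = 10.69 GPa

10.69 GPa


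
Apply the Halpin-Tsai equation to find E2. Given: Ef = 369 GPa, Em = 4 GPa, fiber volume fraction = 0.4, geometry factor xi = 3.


eta = (Ef/Em - 1)/(Ef/Em + xi) = (92.25 - 1)/(92.25 + 3) = 0.958
E2 = Em*(1+xi*eta*Vf)/(1-eta*Vf) = 13.94 GPa

13.94 GPa


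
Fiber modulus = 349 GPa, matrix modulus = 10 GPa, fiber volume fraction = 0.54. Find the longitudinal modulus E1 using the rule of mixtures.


E1 = Ef*Vf + Em*(1-Vf) = 349*0.54 + 10*0.46 = 193.06 GPa

193.06 GPa


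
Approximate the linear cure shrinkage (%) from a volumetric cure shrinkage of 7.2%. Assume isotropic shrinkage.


Linear shrinkage ≈ vol_shrink/3 = 7.2/3 = 2.4%

2.4%


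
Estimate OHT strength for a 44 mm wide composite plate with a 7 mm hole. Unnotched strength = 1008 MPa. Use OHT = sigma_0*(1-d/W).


OHT = sigma_0*(1-d/W) = 1008*(1-7/44) = 847.6 MPa

847.6 MPa


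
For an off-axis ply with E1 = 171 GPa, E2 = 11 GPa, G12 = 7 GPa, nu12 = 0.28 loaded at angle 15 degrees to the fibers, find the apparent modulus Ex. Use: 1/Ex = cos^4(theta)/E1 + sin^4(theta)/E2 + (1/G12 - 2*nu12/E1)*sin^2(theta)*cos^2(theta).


cos^4(15) = 0.870513, sin^4(15) = 0.004487, sin^2(15)*cos^2(15) = 0.0625
1/G12 - 2*nu12/E1 = 1/7 - 2*0.28/171 = 0.139582 GPa^-1
1/Ex = 0.870513/171 + 0.004487/11 + 0.139582*0.0625 = 0.0142225 GPa^-1
Ex = 70.31 GPa

70.31 GPa


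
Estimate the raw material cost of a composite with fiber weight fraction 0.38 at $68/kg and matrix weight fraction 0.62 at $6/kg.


Cost = cost_f*Wf + cost_m*Wm = 68*0.38 + 6*0.62 = $29.56/kg

$29.56/kg


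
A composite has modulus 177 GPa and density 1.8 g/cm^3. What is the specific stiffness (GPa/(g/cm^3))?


Specific stiffness = E/rho = 177/1.8 = 98.3 GPa/(g/cm^3)

98.3 GPa/(g/cm^3)


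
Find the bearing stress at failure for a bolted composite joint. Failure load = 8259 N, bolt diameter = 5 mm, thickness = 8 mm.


sigma_br = F/(d*h) = 8259/(5*8) = 206.5 MPa

206.5 MPa


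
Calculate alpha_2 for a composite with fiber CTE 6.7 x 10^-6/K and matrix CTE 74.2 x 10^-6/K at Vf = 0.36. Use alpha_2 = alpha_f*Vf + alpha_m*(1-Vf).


alpha_2 = alpha_f*Vf + alpha_m*(1-Vf) = 6.7*0.36 + 74.2*0.64 = 49.9 x 10^-6/K

49.9 x 10^-6/K


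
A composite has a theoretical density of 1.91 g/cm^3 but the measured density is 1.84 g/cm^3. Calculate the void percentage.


Void% = (rho_theo - rho_actual)/rho_theo * 100 = (1.91 - 1.84)/1.91 * 100 = 3.66%

3.66%


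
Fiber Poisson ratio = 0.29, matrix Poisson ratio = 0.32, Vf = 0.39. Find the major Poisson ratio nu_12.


nu_12 = nu_f*Vf + nu_m*(1-Vf) = 0.29*0.39 + 0.32*0.61 = 0.3083

0.3083


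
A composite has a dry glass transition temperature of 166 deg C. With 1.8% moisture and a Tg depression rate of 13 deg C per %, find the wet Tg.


Tg_wet = Tg_dry - k*moisture = 166 - 13*1.8 = 142.6 deg C

142.6 deg C


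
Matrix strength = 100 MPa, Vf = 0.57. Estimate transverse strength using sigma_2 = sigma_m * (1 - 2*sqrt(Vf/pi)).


factor = 1 - 2*sqrt(0.57/pi) = 0.1481
sigma_2 = 100 * 0.1481 = 14.81 MPa

14.81 MPa


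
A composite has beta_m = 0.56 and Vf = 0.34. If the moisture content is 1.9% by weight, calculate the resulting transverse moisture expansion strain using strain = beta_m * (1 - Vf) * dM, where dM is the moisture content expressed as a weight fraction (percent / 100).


dM = 1.9/100 = 0.019
strain = beta_m * (1-Vf) * dM = 0.56 * 0.66 * 0.019 = 0.0070224

0.0070224


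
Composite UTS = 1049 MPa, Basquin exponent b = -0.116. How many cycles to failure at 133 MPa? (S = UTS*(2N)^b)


N = 0.5 * (S/UTS)^(1/b) = 0.5 * (133/1049)^(1/-0.116) = 2.6982e+07 cycles

2.6982e+07 cycles


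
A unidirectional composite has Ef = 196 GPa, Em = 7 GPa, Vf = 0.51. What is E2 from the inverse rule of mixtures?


1/E2 = Vf/Ef + (1-Vf)/Em = 0.51/196 + 0.49/7
E2 = 13.77 GPa

13.77 GPa


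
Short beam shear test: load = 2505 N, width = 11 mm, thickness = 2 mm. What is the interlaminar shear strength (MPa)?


ILSS = 3F/(4bh) = 3*2505/(4*11*2) = 85.4 MPa

85.4 MPa


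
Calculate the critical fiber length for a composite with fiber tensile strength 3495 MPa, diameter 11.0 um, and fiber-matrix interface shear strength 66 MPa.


Lc = sigma_f * d / (2 * tau_i) = 3495 * 11.0 / (2 * 66) = 291.3 um

291.3 um


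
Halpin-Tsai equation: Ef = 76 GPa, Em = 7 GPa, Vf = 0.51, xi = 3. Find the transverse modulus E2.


eta = (Ef/Em - 1)/(Ef/Em + xi) = (10.8571 - 1)/(10.8571 + 3) = 0.7113
E2 = Em*(1+xi*eta*Vf)/(1-eta*Vf) = 22.94 GPa

22.94 GPa


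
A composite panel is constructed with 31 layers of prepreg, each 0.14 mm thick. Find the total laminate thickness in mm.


h = n * t_ply = 31 * 0.14 = 4.34 mm

4.34 mm


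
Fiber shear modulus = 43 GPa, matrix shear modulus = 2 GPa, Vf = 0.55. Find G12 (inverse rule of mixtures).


1/G12 = Vf/Gf + (1-Vf)/Gm = 0.55/43 + 0.45/2
G12 = 4.21 GPa

4.21 GPa


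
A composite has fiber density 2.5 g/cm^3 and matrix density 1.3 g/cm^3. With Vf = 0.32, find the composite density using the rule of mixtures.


rho_c = rho_f*Vf + rho_m*(1-Vf) = 2.5*0.32 + 1.3*0.68 = 1.684 g/cm^3

1.684 g/cm^3


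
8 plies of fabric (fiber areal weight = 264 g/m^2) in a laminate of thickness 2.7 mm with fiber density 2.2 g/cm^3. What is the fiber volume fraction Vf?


Vf = n * FAW / (rho_f * h * 1000) = 8 * 264 / (2.2 * 2.7 * 1000) = 0.3556

0.3556


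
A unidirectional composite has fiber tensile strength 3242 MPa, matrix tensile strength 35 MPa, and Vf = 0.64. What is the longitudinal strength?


sigma_1 = sigma_f*Vf + sigma_m*(1-Vf) = 3242*0.64 + 35*0.36 = 2087.5 MPa

2087.5 MPa


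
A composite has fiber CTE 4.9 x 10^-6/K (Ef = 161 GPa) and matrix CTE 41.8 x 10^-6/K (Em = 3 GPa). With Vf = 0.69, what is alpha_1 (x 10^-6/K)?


E1 = Ef*Vf + Em*(1-Vf) = 112.02
alpha_1 = (alpha_f*Ef*Vf + alpha_m*Em*(1-Vf))/E1 = 5.21 x 10^-6/K

5.21 x 10^-6/K


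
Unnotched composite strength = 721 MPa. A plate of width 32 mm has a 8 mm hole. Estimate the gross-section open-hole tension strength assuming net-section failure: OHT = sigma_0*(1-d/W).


OHT = sigma_0*(1-d/W) = 721*(1-8/32) = 540.8 MPa

540.8 MPa


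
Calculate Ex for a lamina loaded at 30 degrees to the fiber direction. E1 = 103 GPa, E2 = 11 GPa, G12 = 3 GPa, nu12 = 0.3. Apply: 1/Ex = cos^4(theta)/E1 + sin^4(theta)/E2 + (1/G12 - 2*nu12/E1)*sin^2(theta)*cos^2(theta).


cos^4(30) = 0.5625, sin^4(30) = 0.0625, sin^2(30)*cos^2(30) = 0.1875
1/G12 - 2*nu12/E1 = 1/3 - 2*0.3/103 = 0.327508 GPa^-1
1/Ex = 0.5625/103 + 0.0625/11 + 0.327508*0.1875 = 0.0725508 GPa^-1
Ex = 13.78 GPa

13.78 GPa


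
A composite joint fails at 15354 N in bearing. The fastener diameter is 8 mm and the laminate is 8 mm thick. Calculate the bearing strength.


sigma_br = F/(d*h) = 15354/(8*8) = 239.9 MPa

239.9 MPa


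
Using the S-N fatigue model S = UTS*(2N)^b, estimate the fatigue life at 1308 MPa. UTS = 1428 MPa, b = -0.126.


N = 0.5 * (S/UTS)^(1/b) = 0.5 * (1308/1428)^(1/-0.126) = 1.0035 cycles

1.0035 cycles


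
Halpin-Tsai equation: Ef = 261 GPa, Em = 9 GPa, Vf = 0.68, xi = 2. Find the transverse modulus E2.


eta = (Ef/Em - 1)/(Ef/Em + xi) = (29.0 - 1)/(29.0 + 2) = 0.9032
E2 = Em*(1+xi*eta*Vf)/(1-eta*Vf) = 51.98 GPa

51.98 GPa


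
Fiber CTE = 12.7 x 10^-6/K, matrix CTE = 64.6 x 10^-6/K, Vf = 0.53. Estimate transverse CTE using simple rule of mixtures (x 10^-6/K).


alpha_2 = alpha_f*Vf + alpha_m*(1-Vf) = 12.7*0.53 + 64.6*0.47 = 37.1 x 10^-6/K

37.1 x 10^-6/K


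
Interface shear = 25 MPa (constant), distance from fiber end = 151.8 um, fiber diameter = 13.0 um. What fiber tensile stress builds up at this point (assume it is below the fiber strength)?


Force balance: sigma_f * (pi*d^2/4) = tau * (pi*d) * x  ->  sigma_f = 4 * tau * x / d
sigma_f = 4 * 25 * 151.8 / 13.0 = 1167.7 MPa

1167.7 MPa


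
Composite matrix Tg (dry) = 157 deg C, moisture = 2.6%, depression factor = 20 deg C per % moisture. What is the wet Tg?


Tg_wet = Tg_dry - k*moisture = 157 - 20*2.6 = 105.0 deg C

105.0 deg C


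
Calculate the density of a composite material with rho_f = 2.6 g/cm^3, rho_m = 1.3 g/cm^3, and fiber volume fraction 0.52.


rho_c = rho_f*Vf + rho_m*(1-Vf) = 2.6*0.52 + 1.3*0.48 = 1.976 g/cm^3

1.976 g/cm^3


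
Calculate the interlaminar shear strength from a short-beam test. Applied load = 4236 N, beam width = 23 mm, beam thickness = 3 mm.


ILSS = 3F/(4bh) = 3*4236/(4*23*3) = 46.04 MPa

46.04 MPa


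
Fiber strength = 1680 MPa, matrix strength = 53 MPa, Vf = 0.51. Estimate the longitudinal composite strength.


sigma_1 = sigma_f*Vf + sigma_m*(1-Vf) = 1680*0.51 + 53*0.49 = 882.8 MPa

882.8 MPa


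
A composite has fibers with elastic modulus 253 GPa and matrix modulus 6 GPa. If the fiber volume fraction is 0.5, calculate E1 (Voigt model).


E1 = Ef*Vf + Em*(1-Vf) = 253*0.5 + 6*0.5 = 129.5 GPa

129.5 GPa


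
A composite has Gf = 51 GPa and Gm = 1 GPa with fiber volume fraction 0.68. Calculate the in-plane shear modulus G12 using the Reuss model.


1/G12 = Vf/Gf + (1-Vf)/Gm = 0.68/51 + 0.32/1
G12 = 3.0 GPa

3.0 GPa


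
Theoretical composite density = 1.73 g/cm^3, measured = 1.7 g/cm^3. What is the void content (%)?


Void% = (rho_theo - rho_actual)/rho_theo * 100 = (1.73 - 1.7)/1.73 * 100 = 1.73%

1.73%


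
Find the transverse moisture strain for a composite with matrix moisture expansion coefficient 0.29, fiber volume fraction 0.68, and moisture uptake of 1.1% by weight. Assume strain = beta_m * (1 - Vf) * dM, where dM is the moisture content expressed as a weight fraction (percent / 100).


dM = 1.1/100 = 0.011
strain = beta_m * (1-Vf) * dM = 0.29 * 0.32 * 0.011 = 0.0010208

0.0010208


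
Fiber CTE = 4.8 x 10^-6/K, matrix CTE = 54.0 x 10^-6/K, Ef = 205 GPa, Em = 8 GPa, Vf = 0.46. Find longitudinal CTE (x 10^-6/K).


E1 = Ef*Vf + Em*(1-Vf) = 98.62
alpha_1 = (alpha_f*Ef*Vf + alpha_m*Em*(1-Vf))/E1 = 6.96 x 10^-6/K

6.96 x 10^-6/K


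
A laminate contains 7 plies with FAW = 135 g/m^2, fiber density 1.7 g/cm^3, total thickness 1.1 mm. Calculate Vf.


Vf = n * FAW / (rho_f * h * 1000) = 7 * 135 / (1.7 * 1.1 * 1000) = 0.5053

0.5053


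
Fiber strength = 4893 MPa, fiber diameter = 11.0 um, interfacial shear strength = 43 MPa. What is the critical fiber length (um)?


Lc = sigma_f * d / (2 * tau_i) = 4893 * 11.0 / (2 * 43) = 625.8 um

625.8 um


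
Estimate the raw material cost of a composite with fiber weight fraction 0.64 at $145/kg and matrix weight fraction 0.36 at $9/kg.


Cost = cost_f*Wf + cost_m*Wm = 145*0.64 + 9*0.36 = $96.04/kg

$96.04/kg


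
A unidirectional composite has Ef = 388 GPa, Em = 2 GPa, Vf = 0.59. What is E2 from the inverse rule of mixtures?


1/E2 = Vf/Ef + (1-Vf)/Em = 0.59/388 + 0.41/2
E2 = 4.84 GPa

4.84 GPa


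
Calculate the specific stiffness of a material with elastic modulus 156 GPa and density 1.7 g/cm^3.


Specific stiffness = E/rho = 156/1.7 = 91.8 GPa/(g/cm^3)

91.8 GPa/(g/cm^3)


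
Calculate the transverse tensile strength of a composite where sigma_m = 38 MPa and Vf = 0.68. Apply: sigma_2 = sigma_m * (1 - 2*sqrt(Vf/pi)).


factor = 1 - 2*sqrt(0.68/pi) = 0.0695
sigma_2 = 38 * 0.0695 = 2.64 MPa

2.64 MPa


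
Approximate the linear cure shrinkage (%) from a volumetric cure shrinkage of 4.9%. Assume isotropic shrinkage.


Linear shrinkage ≈ vol_shrink/3 = 4.9/3 = 1.633%

1.633%


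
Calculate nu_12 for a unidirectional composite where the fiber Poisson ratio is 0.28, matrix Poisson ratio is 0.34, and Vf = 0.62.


nu_12 = nu_f*Vf + nu_m*(1-Vf) = 0.28*0.62 + 0.34*0.38 = 0.3028

0.3028


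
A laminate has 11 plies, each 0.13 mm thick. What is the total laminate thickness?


h = n * t_ply = 11 * 0.13 = 1.43 mm

1.43 mm


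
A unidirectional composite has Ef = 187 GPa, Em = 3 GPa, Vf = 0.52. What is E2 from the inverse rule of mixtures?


1/E2 = Vf/Ef + (1-Vf)/Em = 0.52/187 + 0.48/3
E2 = 6.14 GPa

6.14 GPa


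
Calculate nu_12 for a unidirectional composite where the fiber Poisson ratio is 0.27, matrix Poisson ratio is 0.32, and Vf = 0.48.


nu_12 = nu_f*Vf + nu_m*(1-Vf) = 0.27*0.48 + 0.32*0.52 = 0.296

0.296


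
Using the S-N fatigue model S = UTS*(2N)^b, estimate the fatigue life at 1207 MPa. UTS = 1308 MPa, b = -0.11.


N = 0.5 * (S/UTS)^(1/b) = 0.5 * (1207/1308)^(1/-0.11) = 1.0381 cycles

1.0381 cycles


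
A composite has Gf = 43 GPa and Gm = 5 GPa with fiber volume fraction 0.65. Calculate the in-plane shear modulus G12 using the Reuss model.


1/G12 = Vf/Gf + (1-Vf)/Gm = 0.65/43 + 0.35/5
G12 = 11.75 GPa

11.75 GPa


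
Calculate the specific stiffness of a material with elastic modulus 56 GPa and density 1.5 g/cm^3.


Specific stiffness = E/rho = 56/1.5 = 37.3 GPa/(g/cm^3)

37.3 GPa/(g/cm^3)
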